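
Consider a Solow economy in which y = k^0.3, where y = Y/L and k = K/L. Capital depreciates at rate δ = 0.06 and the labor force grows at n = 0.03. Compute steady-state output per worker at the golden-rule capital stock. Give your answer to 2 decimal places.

n + δ = 0.03 + 0.06 = 0.09.
Setting f'(k) = n+δ gives 0.3·k^(0.3−1) = 0.09, hence k_gold = (0.3/0.09)^(1/0.7) ≈ 5.5843.
Output: y_gold = k_gold^0.3 = 5.5843^0.3 ≈ 1.6753.

y_gold ≈ 1.68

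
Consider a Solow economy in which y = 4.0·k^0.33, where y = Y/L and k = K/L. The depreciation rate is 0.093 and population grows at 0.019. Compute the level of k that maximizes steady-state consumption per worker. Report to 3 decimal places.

k_gold ≈ 39.723

The effective depreciation rate is n + δ = 0.019 + 0.093 = 0.112.
At the golden rule the marginal product of capital equals n+δ: 0.33·4.0·k^(0.33−1) = 0.112. Solving, k_gold = (0.33·4.0/0.112)^(1/0.67) ≈ 39.7227.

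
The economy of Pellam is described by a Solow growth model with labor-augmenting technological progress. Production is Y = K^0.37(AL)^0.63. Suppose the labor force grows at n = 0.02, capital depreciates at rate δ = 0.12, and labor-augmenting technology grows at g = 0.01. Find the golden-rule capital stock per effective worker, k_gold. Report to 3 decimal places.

Break-even investment rate: n + g + δ = 0.02 + 0.01 + 0.12 = 0.15.
Golden rule sets MPK = n+g+δ: 0.37·k^(0.37−1) = 0.15, so k_gold = (0.37/0.15)^(1/0.63) ≈ 4.1918.

k_gold ≈ 4.192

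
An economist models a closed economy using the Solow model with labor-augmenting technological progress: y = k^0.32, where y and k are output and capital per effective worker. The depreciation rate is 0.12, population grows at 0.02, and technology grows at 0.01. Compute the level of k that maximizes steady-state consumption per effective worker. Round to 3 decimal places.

Break-even investment rate: n + g + δ = 0.02 + 0.01 + 0.12 = 0.15.
At the golden rule the marginal product of capital equals n+g+δ: 0.32·k^(0.32−1) = 0.15. Solving, k_gold = (0.32/0.15)^(1/0.68) ≈ 3.0473.

k_gold ≈ 3.047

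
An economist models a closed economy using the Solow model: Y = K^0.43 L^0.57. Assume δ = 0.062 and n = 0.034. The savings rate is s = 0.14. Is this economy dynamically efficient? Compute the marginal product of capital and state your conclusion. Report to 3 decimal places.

dynamically efficient; MPK ≈ 0.295

n + δ = 0.034 + 0.062 = 0.096.
Steady-state k*: s·k^0.43 = 0.096·k gives k* = (0.14/0.096)^(1/0.57) ≈ 1.9385.
MPK = 0.43·1.9385^(-0.57) ≈ 0.2949.
MPK > n+δ = 0.096, so the economy is dynamically efficient (under-saving).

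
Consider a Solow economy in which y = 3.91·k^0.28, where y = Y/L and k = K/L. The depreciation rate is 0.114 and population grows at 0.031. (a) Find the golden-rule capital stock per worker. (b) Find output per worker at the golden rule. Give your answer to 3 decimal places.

(a) k_gold ≈ 16.573; (b) y_gold ≈ 8.582

The effective depreciation rate is n + δ = 0.031 + 0.114 = 0.145.
Golden rule sets MPK = n+δ: 0.28·3.91·k^(0.28−1) = 0.145, so k_gold = (0.28·3.91/0.145)^(1/0.72) ≈ 16.5729.
y_gold = 3.91·16.5729^0.28 ≈ 8.5824.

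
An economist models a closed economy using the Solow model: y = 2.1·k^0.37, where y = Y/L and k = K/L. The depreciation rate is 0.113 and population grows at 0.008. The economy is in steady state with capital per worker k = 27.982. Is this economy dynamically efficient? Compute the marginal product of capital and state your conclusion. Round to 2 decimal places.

Break-even investment rate: n + δ = 0.008 + 0.113 = 0.121.
MPK = 0.37·2.1·k^(0.37−1) = 0.37·2.1·27.982^(-0.63) ≈ 0.0953.
MPK < 0.121, so the economy is dynamically inefficient (over-saving).

dynamically inefficient; MPK ≈ 0.10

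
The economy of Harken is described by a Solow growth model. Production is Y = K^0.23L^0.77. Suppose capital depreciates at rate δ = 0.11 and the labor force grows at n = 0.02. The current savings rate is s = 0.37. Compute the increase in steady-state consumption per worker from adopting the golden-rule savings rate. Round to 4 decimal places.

n + δ = 0.02 + 0.11 = 0.13.
Current steady state (s = 0.37): k* = (0.37/0.13)^(1/0.77) ≈ 3.8900, y* = 3.8900^0.23 ≈ 1.3667, c* = (1−0.37)·1.3667 ≈ 0.8610.
At the golden rule the marginal product of capital equals n+δ: 0.23·k^(0.23−1) = 0.13. Solving, k_gold = (0.23/0.13)^(1/0.77) ≈ 2.0980.
y_gold = 2.0980^0.23 ≈ 1.1858, c_gold = y_gold − 0.13·k_gold ≈ 0.9131.
Gain: Δc = 0.9131 − 0.8610 ≈ 0.0520.

Δc ≈ 0.0520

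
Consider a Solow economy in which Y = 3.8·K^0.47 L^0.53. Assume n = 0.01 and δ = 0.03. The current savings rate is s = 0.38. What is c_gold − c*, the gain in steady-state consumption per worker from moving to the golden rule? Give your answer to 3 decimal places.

Δc ≈ 1.823

Capital per worker breaks even when investment replaces (n + δ)·k; here n + δ = 0.04.
Current steady state (s = 0.38): k* = (0.38·3.8/0.04)^(1/0.53) ≈ 868.3461, y* = 3.8·868.3461^0.47 ≈ 91.4048, c* = (1−0.38)·91.4048 ≈ 56.6710.
Golden rule sets MPK = n+δ: 0.47·3.8·k^(0.47−1) = 0.04, so k_gold = (0.47·3.8/0.04)^(1/0.53) ≈ 1296.7931.
y_gold = 3.8·1296.7931^0.47 ≈ 110.3654, c_gold = y_gold − 0.04·k_gold ≈ 58.4936.
Gain: Δc = 58.4936 − 56.6710 ≈ 1.8226.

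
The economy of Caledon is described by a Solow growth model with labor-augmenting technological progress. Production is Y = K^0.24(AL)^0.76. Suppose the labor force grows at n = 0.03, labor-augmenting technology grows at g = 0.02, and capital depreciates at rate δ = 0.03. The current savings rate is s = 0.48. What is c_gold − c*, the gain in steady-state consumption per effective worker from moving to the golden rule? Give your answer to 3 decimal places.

Δc ≈ 0.160

n + g + δ = 0.03 + 0.02 + 0.03 = 0.08.
Current steady state (s = 0.48): k* = (0.48/0.08)^(1/0.76) ≈ 10.5653, y* = 10.5653^0.24 ≈ 1.7609, c* = (1−0.48)·1.7609 ≈ 0.9157.
Setting f'(k) = n+g+δ gives 0.24·k^(0.24−1) = 0.08, hence k_gold = (0.24/0.08)^(1/0.76) ≈ 4.2442.
y_gold = 4.2442^0.24 ≈ 1.4147, c_gold = y_gold − 0.08·k_gold ≈ 1.0752.
Gain: Δc = 1.0752 − 0.9157 ≈ 0.1595.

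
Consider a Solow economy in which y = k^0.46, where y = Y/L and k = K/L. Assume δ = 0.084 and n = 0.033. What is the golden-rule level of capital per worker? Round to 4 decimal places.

Capital per worker breaks even when investment replaces (n + δ)·k; here n + δ = 0.117.
Setting f'(k) = n+δ gives 0.46·k^(0.46−1) = 0.117, hence k_gold = (0.46/0.117)^(1/0.54) ≈ 12.6200.

k_gold ≈ 12.6200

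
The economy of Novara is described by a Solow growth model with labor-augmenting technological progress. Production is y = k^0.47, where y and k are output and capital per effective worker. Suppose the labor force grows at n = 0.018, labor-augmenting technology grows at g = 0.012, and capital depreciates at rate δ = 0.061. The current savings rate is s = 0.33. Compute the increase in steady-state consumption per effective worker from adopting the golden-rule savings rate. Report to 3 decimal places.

Δc ≈ 0.173

Break-even investment rate: n + g + δ = 0.018 + 0.012 + 0.061 = 0.091.
Current steady state (s = 0.33): k* = (0.33/0.091)^(1/0.53) ≈ 11.3660, y* = 11.3660^0.47 ≈ 3.1343, c* = (1−0.33)·3.1343 ≈ 2.1000.
Setting f'(k) = n+g+δ gives 0.47·k^(0.47−1) = 0.091, hence k_gold = (0.47/0.091)^(1/0.53) ≈ 22.1508.
y_gold = 22.1508^0.47 ≈ 4.2888, c_gold = y_gold − 0.091·k_gold ≈ 2.2730.
Gain: Δc = 2.2730 − 2.1000 ≈ 0.1731.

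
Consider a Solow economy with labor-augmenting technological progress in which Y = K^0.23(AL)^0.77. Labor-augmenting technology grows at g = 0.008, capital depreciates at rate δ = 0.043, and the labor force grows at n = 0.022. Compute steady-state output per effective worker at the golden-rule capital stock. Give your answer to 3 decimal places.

y_gold ≈ 1.409

Break-even investment rate: n + g + δ = 0.022 + 0.008 + 0.043 = 0.073.
Maximizing c = f(k) − (n+g+δ)·k gives f'(k) = n+g+δ, i.e. 0.23·k^(0.23−1) = 0.073, so k_gold = (0.23/0.073)^(1/0.77) ≈ 4.4389.
Output: y_gold = k_gold^0.23 = 4.4389^0.23 ≈ 1.4089.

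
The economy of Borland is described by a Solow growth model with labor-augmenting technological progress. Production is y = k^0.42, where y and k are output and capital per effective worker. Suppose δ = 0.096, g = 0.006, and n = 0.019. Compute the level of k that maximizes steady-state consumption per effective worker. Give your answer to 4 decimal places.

The effective depreciation rate is n + g + δ = 0.019 + 0.006 + 0.096 = 0.121.
At the golden rule the marginal product of capital equals n+g+δ: 0.42·k^(0.42−1) = 0.121. Solving, k_gold = (0.42/0.121)^(1/0.58) ≈ 8.5474.

k_gold ≈ 8.5474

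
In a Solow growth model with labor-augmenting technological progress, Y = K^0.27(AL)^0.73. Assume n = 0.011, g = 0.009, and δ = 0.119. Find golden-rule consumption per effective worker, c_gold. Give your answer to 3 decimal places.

c_gold ≈ 0.933

The effective depreciation rate is n + g + δ = 0.011 + 0.009 + 0.119 = 0.139.
Setting f'(k) = n+g+δ gives 0.27·k^(0.27−1) = 0.139, hence k_gold = (0.27/0.139)^(1/0.73) ≈ 2.4831.
y_gold = 2.4831^0.27 ≈ 1.2783.
c_gold = y_gold − (n+g+δ)·k_gold = 1.2783 − 0.139·2.4831 ≈ 0.9332.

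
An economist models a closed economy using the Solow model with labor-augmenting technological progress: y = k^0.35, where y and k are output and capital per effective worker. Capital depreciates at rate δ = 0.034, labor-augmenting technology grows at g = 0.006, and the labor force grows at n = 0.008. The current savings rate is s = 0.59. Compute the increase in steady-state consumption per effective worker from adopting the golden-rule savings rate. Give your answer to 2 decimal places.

n + g + δ = 0.008 + 0.006 + 0.034 = 0.048.
Current steady state (s = 0.59): k* = (0.59/0.048)^(1/0.65) ≈ 47.4596, y* = 47.4596^0.35 ≈ 3.8611, c* = (1−0.59)·3.8611 ≈ 1.5831.
At the golden rule the marginal product of capital equals n+g+δ: 0.35·k^(0.35−1) = 0.048. Solving, k_gold = (0.35/0.048)^(1/0.65) ≈ 21.2533.
y_gold = 21.2533^0.35 ≈ 2.9147, c_gold = y_gold − 0.048·k_gold ≈ 1.8946.
Gain: Δc = 1.8946 − 1.5831 ≈ 0.3115.

Δc ≈ 0.31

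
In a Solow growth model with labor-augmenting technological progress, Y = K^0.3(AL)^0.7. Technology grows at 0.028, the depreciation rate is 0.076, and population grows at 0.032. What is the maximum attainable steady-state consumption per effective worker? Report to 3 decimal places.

c_gold ≈ 0.983

Capital per effective worker breaks even when investment replaces (n + g + δ)·k; here n + g + δ = 0.136.
Setting f'(k) = n+g+δ gives 0.3·k^(0.3−1) = 0.136, hence k_gold = (0.3/0.136)^(1/0.7) ≈ 3.0962.
y_gold = 3.0962^0.3 ≈ 1.4036.
c_gold = y_gold − (n+g+δ)·k_gold = 1.4036 − 0.136·3.0962 ≈ 0.9825.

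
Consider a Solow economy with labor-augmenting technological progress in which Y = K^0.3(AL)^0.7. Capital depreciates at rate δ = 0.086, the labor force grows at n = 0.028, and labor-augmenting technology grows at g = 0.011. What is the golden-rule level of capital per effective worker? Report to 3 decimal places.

n + g + δ = 0.028 + 0.011 + 0.086 = 0.125.
Maximizing c = f(k) − (n+g+δ)·k gives f'(k) = n+g+δ, i.e. 0.3·k^(0.3−1) = 0.125, so k_gold = (0.3/0.125)^(1/0.7) ≈ 3.4927.

k_gold ≈ 3.493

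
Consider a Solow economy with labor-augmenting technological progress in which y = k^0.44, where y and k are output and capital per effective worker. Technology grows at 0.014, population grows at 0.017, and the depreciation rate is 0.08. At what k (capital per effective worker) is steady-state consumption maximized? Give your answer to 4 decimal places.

The effective depreciation rate is n + g + δ = 0.017 + 0.014 + 0.08 = 0.111.
Setting f'(k) = n+g+δ gives 0.44·k^(0.44−1) = 0.111, hence k_gold = (0.44/0.111)^(1/0.56) ≈ 11.6974.

k_gold ≈ 11.6974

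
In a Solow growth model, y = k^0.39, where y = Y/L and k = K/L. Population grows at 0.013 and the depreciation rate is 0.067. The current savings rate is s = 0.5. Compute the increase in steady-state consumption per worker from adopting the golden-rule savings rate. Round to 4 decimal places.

The effective depreciation rate is n + δ = 0.013 + 0.067 = 0.08.
Current steady state (s = 0.5): k* = (0.5/0.08)^(1/0.61) ≈ 20.1707, y* = 20.1707^0.39 ≈ 3.2273, c* = (1−0.5)·3.2273 ≈ 1.6137.
Setting f'(k) = n+δ gives 0.39·k^(0.39−1) = 0.08, hence k_gold = (0.39/0.08)^(1/0.61) ≈ 13.4223.
y_gold = 13.4223^0.39 ≈ 2.7533, c_gold = y_gold − 0.08·k_gold ≈ 1.6795.
Gain: Δc = 1.6795 − 1.6137 ≈ 0.0659.

Δc ≈ 0.0659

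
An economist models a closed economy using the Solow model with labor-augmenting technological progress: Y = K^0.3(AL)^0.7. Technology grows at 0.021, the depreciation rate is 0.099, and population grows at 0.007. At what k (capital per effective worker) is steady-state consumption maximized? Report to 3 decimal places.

k_gold ≈ 3.414

The effective depreciation rate is n + g + δ = 0.007 + 0.021 + 0.099 = 0.127.
Maximizing c = f(k) − (n+g+δ)·k gives f'(k) = n+g+δ, i.e. 0.3·k^(0.3−1) = 0.127, so k_gold = (0.3/0.127)^(1/0.7) ≈ 3.4144.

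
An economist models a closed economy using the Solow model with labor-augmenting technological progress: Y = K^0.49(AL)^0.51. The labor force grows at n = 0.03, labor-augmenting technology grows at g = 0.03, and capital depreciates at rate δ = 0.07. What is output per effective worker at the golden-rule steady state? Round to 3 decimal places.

y_gold ≈ 3.578

The effective depreciation rate is n + g + δ = 0.03 + 0.03 + 0.07 = 0.13.
Maximizing c = f(k) − (n+g+δ)·k gives f'(k) = n+g+δ, i.e. 0.49·k^(0.49−1) = 0.13, so k_gold = (0.49/0.13)^(1/0.51) ≈ 13.4868.
Output: y_gold = k_gold^0.49 = 13.4868^0.49 ≈ 3.5781.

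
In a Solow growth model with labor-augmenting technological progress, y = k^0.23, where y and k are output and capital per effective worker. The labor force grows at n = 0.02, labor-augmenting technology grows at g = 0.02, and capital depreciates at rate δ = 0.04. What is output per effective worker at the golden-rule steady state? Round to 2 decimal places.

n + g + δ = 0.02 + 0.02 + 0.04 = 0.08.
Setting f'(k) = n+g+δ gives 0.23·k^(0.23−1) = 0.08, hence k_gold = (0.23/0.08)^(1/0.77) ≈ 3.9412.
Output: y_gold = k_gold^0.23 = 3.9412^0.23 ≈ 1.3709.

y_gold ≈ 1.37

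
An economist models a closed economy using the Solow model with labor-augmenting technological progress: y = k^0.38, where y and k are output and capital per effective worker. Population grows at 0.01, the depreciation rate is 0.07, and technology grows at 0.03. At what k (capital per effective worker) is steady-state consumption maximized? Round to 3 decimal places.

k_gold ≈ 7.385

Capital per effective worker breaks even when investment replaces (n + g + δ)·k; here n + g + δ = 0.11.
Maximizing c = f(k) − (n+g+δ)·k gives f'(k) = n+g+δ, i.e. 0.38·k^(0.38−1) = 0.11, so k_gold = (0.38/0.11)^(1/0.62) ≈ 7.3854.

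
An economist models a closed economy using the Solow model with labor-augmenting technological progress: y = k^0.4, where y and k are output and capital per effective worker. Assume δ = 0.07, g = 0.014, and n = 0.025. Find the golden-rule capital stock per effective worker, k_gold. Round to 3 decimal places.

Capital per effective worker breaks even when investment replaces (n + g + δ)·k; here n + g + δ = 0.109.
Golden rule sets MPK = n+g+δ: 0.4·k^(0.4−1) = 0.109, so k_gold = (0.4/0.109)^(1/0.6) ≈ 8.7308.

k_gold ≈ 8.731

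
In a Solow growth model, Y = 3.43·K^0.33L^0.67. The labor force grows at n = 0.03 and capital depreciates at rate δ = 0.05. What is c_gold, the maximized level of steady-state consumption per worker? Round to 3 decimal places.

n + δ = 0.03 + 0.05 = 0.08.
Golden rule sets MPK = n+δ: 0.33·3.43·k^(0.33−1) = 0.08, so k_gold = (0.33·3.43/0.08)^(1/0.67) ≈ 52.1783.
y_gold = 3.43·52.1783^0.33 ≈ 12.6493.
c_gold = y_gold − (n+δ)·k_gold = 12.6493 − 0.08·52.1783 ≈ 8.4750.

c_gold ≈ 8.475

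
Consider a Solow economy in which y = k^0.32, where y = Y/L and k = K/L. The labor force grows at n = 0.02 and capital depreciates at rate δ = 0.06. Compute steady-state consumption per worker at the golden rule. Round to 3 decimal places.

c_gold ≈ 1.306

Capital per worker breaks even when investment replaces (n + δ)·k; here n + δ = 0.08.
At the golden rule the marginal product of capital equals n+δ: 0.32·k^(0.32−1) = 0.08. Solving, k_gold = (0.32/0.08)^(1/0.68) ≈ 7.6804.
y_gold = 7.6804^0.32 ≈ 1.9201.
c_gold = y_gold − (n+δ)·k_gold = 1.9201 − 0.08·7.6804 ≈ 1.3057.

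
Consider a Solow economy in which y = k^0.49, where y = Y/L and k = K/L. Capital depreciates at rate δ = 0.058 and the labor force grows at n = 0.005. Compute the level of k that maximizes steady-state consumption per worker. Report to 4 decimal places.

Break-even investment rate: n + δ = 0.005 + 0.058 = 0.063.
Golden rule sets MPK = n+δ: 0.49·k^(0.49−1) = 0.063, so k_gold = (0.49/0.063)^(1/0.51) ≈ 55.8182.

k_gold ≈ 55.8182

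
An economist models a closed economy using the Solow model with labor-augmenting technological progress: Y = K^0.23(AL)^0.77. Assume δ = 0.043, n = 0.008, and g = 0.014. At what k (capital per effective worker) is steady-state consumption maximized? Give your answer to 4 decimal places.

Capital per effective worker breaks even when investment replaces (n + g + δ)·k; here n + g + δ = 0.065.
Golden rule sets MPK = n+g+δ: 0.23·k^(0.23−1) = 0.065, so k_gold = (0.23/0.065)^(1/0.77) ≈ 5.1611.

k_gold ≈ 5.1611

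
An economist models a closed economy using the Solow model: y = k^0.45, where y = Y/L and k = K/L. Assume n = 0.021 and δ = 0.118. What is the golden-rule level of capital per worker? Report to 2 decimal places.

The effective depreciation rate is n + δ = 0.021 + 0.118 = 0.139.
Maximizing c = f(k) − (n+δ)·k gives f'(k) = n+δ, i.e. 0.45·k^(0.45−1) = 0.139, so k_gold = (0.45/0.139)^(1/0.55) ≈ 8.4651.

k_gold ≈ 8.47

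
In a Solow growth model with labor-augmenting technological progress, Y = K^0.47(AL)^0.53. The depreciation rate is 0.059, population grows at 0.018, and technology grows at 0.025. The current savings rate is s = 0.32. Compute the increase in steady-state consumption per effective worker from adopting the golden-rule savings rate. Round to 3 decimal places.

The effective depreciation rate is n + g + δ = 0.018 + 0.025 + 0.059 = 0.102.
Current steady state (s = 0.32): k* = (0.32/0.102)^(1/0.53) ≈ 8.6474, y* = 8.6474^0.47 ≈ 2.7564, c* = (1−0.32)·2.7564 ≈ 1.8743.
Maximizing c = f(k) − (n+g+δ)·k gives f'(k) = n+g+δ, i.e. 0.47·k^(0.47−1) = 0.102, so k_gold = (0.47/0.102)^(1/0.53) ≈ 17.8600.
y_gold = 17.8600^0.47 ≈ 3.8760, c_gold = y_gold − 0.102·k_gold ≈ 2.0543.
Gain: Δc = 2.0543 − 1.8743 ≈ 0.1800.

Δc ≈ 0.180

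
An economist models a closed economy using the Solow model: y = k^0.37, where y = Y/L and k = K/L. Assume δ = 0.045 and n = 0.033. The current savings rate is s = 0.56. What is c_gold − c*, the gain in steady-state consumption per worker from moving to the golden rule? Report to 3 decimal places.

The effective depreciation rate is n + δ = 0.033 + 0.045 = 0.078.
Current steady state (s = 0.56): k* = (0.56/0.078)^(1/0.63) ≈ 22.8496, y* = 22.8496^0.37 ≈ 3.1826, c* = (1−0.56)·3.1826 ≈ 1.4004.
Golden rule sets MPK = n+δ: 0.37·k^(0.37−1) = 0.078, so k_gold = (0.37/0.078)^(1/0.63) ≈ 11.8355.
y_gold = 11.8355^0.37 ≈ 2.4950, c_gold = y_gold − 0.078·k_gold ≈ 1.5719.
Gain: Δc = 1.5719 − 1.4004 ≈ 0.1715.

Δc ≈ 0.172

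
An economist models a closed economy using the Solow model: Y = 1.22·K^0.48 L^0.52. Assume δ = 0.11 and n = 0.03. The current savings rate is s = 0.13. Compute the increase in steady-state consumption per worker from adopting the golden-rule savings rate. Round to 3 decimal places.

Capital per worker breaks even when investment replaces (n + δ)·k; here n + δ = 0.14.
Current steady state (s = 0.13): k* = (0.13·1.22/0.14)^(1/0.52) ≈ 1.2711, y* = 1.22·1.2711^0.48 ≈ 1.3689, c* = (1−0.13)·1.3689 ≈ 1.1909.
Golden rule sets MPK = n+δ: 0.48·1.22·k^(0.48−1) = 0.14, so k_gold = (0.48·1.22/0.14)^(1/0.52) ≈ 15.6726.
y_gold = 1.22·15.6726^0.48 ≈ 4.5712, c_gold = y_gold − 0.14·k_gold ≈ 2.3770.
Gain: Δc = 2.3770 − 1.1909 ≈ 1.1861.

Δc ≈ 1.186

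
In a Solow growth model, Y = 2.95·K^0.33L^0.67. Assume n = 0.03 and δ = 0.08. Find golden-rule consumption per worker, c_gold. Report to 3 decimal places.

c_gold ≈ 5.785

Capital per worker breaks even when investment replaces (n + δ)·k; here n + δ = 0.11.
Maximizing c = f(k) − (n+δ)·k gives f'(k) = n+δ, i.e. 0.33·2.95·k^(0.33−1) = 0.11, so k_gold = (0.33·2.95/0.11)^(1/0.67) ≈ 25.9029.
y_gold = 2.95·25.9029^0.33 ≈ 8.6343.
c_gold = y_gold − (n+δ)·k_gold = 8.6343 − 0.11·25.9029 ≈ 5.7850.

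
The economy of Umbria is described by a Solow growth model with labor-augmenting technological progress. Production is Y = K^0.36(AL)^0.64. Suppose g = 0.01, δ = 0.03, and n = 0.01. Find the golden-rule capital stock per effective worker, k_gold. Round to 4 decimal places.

Capital per effective worker breaks even when investment replaces (n + g + δ)·k; here n + g + δ = 0.05.
Golden rule sets MPK = n+g+δ: 0.36·k^(0.36−1) = 0.05, so k_gold = (0.36/0.05)^(1/0.64) ≈ 21.8566.

k_gold ≈ 21.8566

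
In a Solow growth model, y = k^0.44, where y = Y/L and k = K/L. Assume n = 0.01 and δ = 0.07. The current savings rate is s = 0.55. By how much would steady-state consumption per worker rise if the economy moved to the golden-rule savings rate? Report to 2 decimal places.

Δc ≈ 0.09

n + δ = 0.01 + 0.07 = 0.08.
Current steady state (s = 0.55): k* = (0.55/0.08)^(1/0.56) ≈ 31.2701, y* = 31.2701^0.44 ≈ 4.5484, c* = (1−0.55)·4.5484 ≈ 2.0468.
Setting f'(k) = n+δ gives 0.44·k^(0.44−1) = 0.08, hence k_gold = (0.44/0.08)^(1/0.56) ≈ 20.9931.
y_gold = 20.9931^0.44 ≈ 3.8169, c_gold = y_gold − 0.08·k_gold ≈ 2.1375.
Gain: Δc = 2.1375 − 2.0468 ≈ 0.0907.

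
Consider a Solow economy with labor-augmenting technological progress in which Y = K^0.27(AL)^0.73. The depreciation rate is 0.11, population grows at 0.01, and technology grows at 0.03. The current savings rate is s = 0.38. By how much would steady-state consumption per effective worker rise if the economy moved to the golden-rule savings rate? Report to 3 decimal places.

Δc ≈ 0.033

n + g + δ = 0.01 + 0.03 + 0.11 = 0.15.
Current steady state (s = 0.38): k* = (0.38/0.15)^(1/0.73) ≈ 3.5728, y* = 3.5728^0.27 ≈ 1.4103, c* = (1−0.38)·1.4103 ≈ 0.8744.
At the golden rule the marginal product of capital equals n+g+δ: 0.27·k^(0.27−1) = 0.15. Solving, k_gold = (0.27/0.15)^(1/0.73) ≈ 2.2371.
y_gold = 2.2371^0.27 ≈ 1.2428, c_gold = y_gold − 0.15·k_gold ≈ 0.9073.
Gain: Δc = 0.9073 − 0.8744 ≈ 0.0329.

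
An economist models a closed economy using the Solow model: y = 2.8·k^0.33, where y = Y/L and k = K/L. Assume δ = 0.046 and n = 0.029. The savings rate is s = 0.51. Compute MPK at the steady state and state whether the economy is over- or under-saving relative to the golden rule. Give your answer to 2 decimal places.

n + δ = 0.029 + 0.046 = 0.075.
Steady-state k*: s·A·k^0.33 = 0.075·k gives k* = (0.51·2.8/0.075)^(1/0.67) ≈ 81.2738.
MPK = 0.33·2.8·81.2738^(-0.67) ≈ 0.0485.
MPK < n+δ = 0.075, so the economy is dynamically inefficient (over-saving).

over-saving; MPK ≈ 0.05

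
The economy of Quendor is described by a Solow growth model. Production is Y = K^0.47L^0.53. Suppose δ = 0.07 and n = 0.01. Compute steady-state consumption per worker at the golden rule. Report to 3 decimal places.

n + δ = 0.01 + 0.07 = 0.08.
Setting f'(k) = n+δ gives 0.47·k^(0.47−1) = 0.08, hence k_gold = (0.47/0.08)^(1/0.53) ≈ 28.2461.
y_gold = 28.2461^0.47 ≈ 4.8078.
c_gold = y_gold − (n+δ)·k_gold = 4.8078 − 0.08·28.2461 ≈ 2.5482.

c_gold ≈ 2.548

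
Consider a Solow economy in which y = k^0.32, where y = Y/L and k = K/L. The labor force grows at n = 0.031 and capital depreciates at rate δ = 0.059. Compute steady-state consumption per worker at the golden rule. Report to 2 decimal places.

c_gold ≈ 1.24

The effective depreciation rate is n + δ = 0.031 + 0.059 = 0.09.
Setting f'(k) = n+δ gives 0.32·k^(0.32−1) = 0.09, hence k_gold = (0.32/0.09)^(1/0.68) ≈ 6.4589.
y_gold = 6.4589^0.32 ≈ 1.8166.
c_gold = y_gold − (n+δ)·k_gold = 1.8166 − 0.09·6.4589 ≈ 1.2353.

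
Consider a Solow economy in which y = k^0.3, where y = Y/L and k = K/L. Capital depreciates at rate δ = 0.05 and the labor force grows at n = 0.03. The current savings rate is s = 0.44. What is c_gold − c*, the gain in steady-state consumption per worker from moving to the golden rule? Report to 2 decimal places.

Δc ≈ 0.07

Break-even investment rate: n + δ = 0.03 + 0.05 = 0.08.
Current steady state (s = 0.44): k* = (0.44/0.08)^(1/0.7) ≈ 11.4199, y* = 11.4199^0.3 ≈ 2.0763, c* = (1−0.44)·2.0763 ≈ 1.1627.
Setting f'(k) = n+δ gives 0.3·k^(0.3−1) = 0.08, hence k_gold = (0.3/0.08)^(1/0.7) ≈ 6.6076.
y_gold = 6.6076^0.3 ≈ 1.7620, c_gold = y_gold − 0.08·k_gold ≈ 1.2334.
Gain: Δc = 1.2334 − 1.1627 ≈ 0.0707.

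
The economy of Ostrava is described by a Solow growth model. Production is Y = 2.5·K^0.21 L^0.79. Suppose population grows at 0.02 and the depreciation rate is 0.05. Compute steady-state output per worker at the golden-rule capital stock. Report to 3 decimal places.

y_gold ≈ 4.271

n + δ = 0.02 + 0.05 = 0.07.
At the golden rule the marginal product of capital equals n+δ: 0.21·2.5·k^(0.21−1) = 0.07. Solving, k_gold = (0.21·2.5/0.07)^(1/0.79) ≈ 12.8136.
Output: y_gold = 2.5·k_gold^0.21 = 2.5·12.8136^0.21 ≈ 4.2712.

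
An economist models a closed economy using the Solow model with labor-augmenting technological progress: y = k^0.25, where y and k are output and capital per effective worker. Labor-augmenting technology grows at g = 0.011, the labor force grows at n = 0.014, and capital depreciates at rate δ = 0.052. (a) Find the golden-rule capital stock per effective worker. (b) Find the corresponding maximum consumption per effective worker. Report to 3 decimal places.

Capital per effective worker breaks even when investment replaces (n + g + δ)·k; here n + g + δ = 0.077.
Setting f'(k) = n+g+δ gives 0.25·k^(0.25−1) = 0.077, hence k_gold = (0.25/0.077)^(1/0.75) ≈ 4.8076.
y_gold = 4.8076^0.25 ≈ 1.4808; c_gold = y_gold − 0.077·k_gold ≈ 1.1106.

(a) k_gold ≈ 4.808; (b) c_gold ≈ 1.111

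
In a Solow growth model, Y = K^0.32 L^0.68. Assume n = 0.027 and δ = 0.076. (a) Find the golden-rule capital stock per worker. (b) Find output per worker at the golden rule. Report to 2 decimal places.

n + δ = 0.027 + 0.076 = 0.103.
Maximizing c = f(k) − (n+δ)·k gives f'(k) = n+δ, i.e. 0.32·k^(0.32−1) = 0.103, so k_gold = (0.32/0.103)^(1/0.68) ≈ 5.2965.
y_gold = 5.2965^0.32 ≈ 1.7048.

(a) k_gold ≈ 5.30; (b) y_gold ≈ 1.70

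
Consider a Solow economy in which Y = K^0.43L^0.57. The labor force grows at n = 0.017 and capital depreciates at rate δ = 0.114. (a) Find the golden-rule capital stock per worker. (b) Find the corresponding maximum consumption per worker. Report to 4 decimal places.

Break-even investment rate: n + δ = 0.017 + 0.114 = 0.131.
Maximizing c = f(k) − (n+δ)·k gives f'(k) = n+δ, i.e. 0.43·k^(0.43−1) = 0.131, so k_gold = (0.43/0.131)^(1/0.57) ≈ 8.0465.
y_gold = 8.0465^0.43 ≈ 2.4514; c_gold = y_gold − 0.131·k_gold ≈ 1.3973.

(a) k_gold ≈ 8.0465; (b) c_gold ≈ 1.3973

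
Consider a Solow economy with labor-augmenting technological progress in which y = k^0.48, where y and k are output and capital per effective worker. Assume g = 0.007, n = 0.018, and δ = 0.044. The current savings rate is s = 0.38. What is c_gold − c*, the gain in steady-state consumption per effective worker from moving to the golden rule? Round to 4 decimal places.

Δc ≈ 0.1214

Break-even investment rate: n + g + δ = 0.018 + 0.007 + 0.044 = 0.069.
Current steady state (s = 0.38): k* = (0.38/0.069)^(1/0.52) ≈ 26.5995, y* = 26.5995^0.48 ≈ 4.8299, c* = (1−0.38)·4.8299 ≈ 2.9945.
Maximizing c = f(k) − (n+g+δ)·k gives f'(k) = n+g+δ, i.e. 0.48·k^(0.48−1) = 0.069, so k_gold = (0.48/0.069)^(1/0.52) ≈ 41.6855.
y_gold = 41.6855^0.48 ≈ 5.9923, c_gold = y_gold − 0.069·k_gold ≈ 3.1160.
Gain: Δc = 3.1160 − 2.9945 ≈ 0.1214.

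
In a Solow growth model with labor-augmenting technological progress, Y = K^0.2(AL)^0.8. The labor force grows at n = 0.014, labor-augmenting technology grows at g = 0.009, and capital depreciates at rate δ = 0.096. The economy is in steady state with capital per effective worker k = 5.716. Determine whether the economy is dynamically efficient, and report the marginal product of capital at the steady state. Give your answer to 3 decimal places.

dynamically inefficient; MPK ≈ 0.050

Break-even investment rate: n + g + δ = 0.014 + 0.009 + 0.096 = 0.119.
MPK = 0.2·k^(0.2−1) = 0.2·5.716^(-0.8) ≈ 0.0496.
MPK < 0.119, so the economy is dynamically inefficient (over-saving).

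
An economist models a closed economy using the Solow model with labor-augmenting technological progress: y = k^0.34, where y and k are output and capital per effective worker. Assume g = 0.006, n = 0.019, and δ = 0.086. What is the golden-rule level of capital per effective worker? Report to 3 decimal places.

The effective depreciation rate is n + g + δ = 0.019 + 0.006 + 0.086 = 0.111.
Setting f'(k) = n+g+δ gives 0.34·k^(0.34−1) = 0.111, hence k_gold = (0.34/0.111)^(1/0.66) ≈ 5.4526.

k_gold ≈ 5.453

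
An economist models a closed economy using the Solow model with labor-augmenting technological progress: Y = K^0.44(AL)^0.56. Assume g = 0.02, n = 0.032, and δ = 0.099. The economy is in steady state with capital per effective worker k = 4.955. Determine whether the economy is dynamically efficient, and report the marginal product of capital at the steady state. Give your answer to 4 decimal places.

dynamically efficient; MPK ≈ 0.1796

n + g + δ = 0.032 + 0.02 + 0.099 = 0.151.
MPK = 0.44·k^(0.44−1) = 0.44·4.955^(-0.56) ≈ 0.1796.
MPK > 0.151, so the economy is dynamically efficient (under-saving).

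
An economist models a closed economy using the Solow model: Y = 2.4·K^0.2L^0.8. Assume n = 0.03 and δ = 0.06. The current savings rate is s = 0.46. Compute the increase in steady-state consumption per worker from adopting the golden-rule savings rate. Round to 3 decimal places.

The effective depreciation rate is n + δ = 0.03 + 0.06 = 0.09.
Current steady state (s = 0.46): k* = (0.46·2.4/0.09)^(1/0.8) ≈ 22.9566, y* = 2.4·22.9566^0.2 ≈ 4.4915, c* = (1−0.46)·4.4915 ≈ 2.4254.
At the golden rule the marginal product of capital equals n+δ: 0.2·2.4·k^(0.2−1) = 0.09. Solving, k_gold = (0.2·2.4/0.09)^(1/0.8) ≈ 8.1049.
y_gold = 2.4·8.1049^0.2 ≈ 3.6472, c_gold = y_gold − 0.09·k_gold ≈ 2.9178.
Gain: Δc = 2.9178 − 2.4254 ≈ 0.4924.

Δc ≈ 0.492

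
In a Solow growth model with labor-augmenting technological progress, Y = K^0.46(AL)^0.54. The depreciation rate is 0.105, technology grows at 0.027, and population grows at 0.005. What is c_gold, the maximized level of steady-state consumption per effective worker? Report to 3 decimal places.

c_gold ≈ 1.515

n + g + δ = 0.005 + 0.027 + 0.105 = 0.137.
Golden rule sets MPK = n+g+δ: 0.46·k^(0.46−1) = 0.137, so k_gold = (0.46/0.137)^(1/0.54) ≈ 9.4220.
y_gold = 9.4220^0.46 ≈ 2.8061.
c_gold = y_gold − (n+g+δ)·k_gold = 2.8061 − 0.137·9.4220 ≈ 1.5153.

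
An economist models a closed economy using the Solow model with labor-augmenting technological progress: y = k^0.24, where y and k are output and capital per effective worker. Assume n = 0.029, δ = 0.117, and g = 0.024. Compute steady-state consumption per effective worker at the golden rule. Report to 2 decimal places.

Break-even investment rate: n + g + δ = 0.029 + 0.024 + 0.117 = 0.17.
At the golden rule the marginal product of capital equals n+g+δ: 0.24·k^(0.24−1) = 0.17. Solving, k_gold = (0.24/0.17)^(1/0.76) ≈ 1.5742.
y_gold = 1.5742^0.24 ≈ 1.1150.
c_gold = y_gold − (n+g+δ)·k_gold = 1.1150 − 0.17·1.5742 ≈ 0.8474.

c_gold ≈ 0.85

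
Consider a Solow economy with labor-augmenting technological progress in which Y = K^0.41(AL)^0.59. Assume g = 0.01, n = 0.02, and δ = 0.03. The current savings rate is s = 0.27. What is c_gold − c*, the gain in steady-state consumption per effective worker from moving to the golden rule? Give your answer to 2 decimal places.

Break-even investment rate: n + g + δ = 0.02 + 0.01 + 0.03 = 0.06.
Current steady state (s = 0.27): k* = (0.27/0.06)^(1/0.59) ≈ 12.7979, y* = 12.7979^0.41 ≈ 2.8440, c* = (1−0.27)·2.8440 ≈ 2.0761.
Setting f'(k) = n+g+δ gives 0.41·k^(0.41−1) = 0.06, hence k_gold = (0.41/0.06)^(1/0.59) ≈ 25.9795.
y_gold = 25.9795^0.41 ≈ 3.8019, c_gold = y_gold − 0.06·k_gold ≈ 2.2431.
Gain: Δc = 2.2431 − 2.0761 ≈ 0.1670.

Δc ≈ 0.17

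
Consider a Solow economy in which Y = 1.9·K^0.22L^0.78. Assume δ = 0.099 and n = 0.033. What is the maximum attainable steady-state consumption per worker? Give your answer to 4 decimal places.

c_gold ≈ 2.0514

Capital per worker breaks even when investment replaces (n + δ)·k; here n + δ = 0.132.
Setting f'(k) = n+δ gives 0.22·1.9·k^(0.22−1) = 0.132, hence k_gold = (0.22·1.9/0.132)^(1/0.78) ≈ 4.3833.
y_gold = 1.9·4.3833^0.22 ≈ 2.6300.
c_gold = y_gold − (n+δ)·k_gold = 2.6300 − 0.132·4.3833 ≈ 2.0514.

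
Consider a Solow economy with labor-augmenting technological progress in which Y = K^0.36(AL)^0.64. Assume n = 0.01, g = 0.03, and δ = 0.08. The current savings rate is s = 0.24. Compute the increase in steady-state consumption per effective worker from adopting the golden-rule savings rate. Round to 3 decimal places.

Δc ≈ 0.065

Break-even investment rate: n + g + δ = 0.01 + 0.03 + 0.08 = 0.12.
Current steady state (s = 0.24): k* = (0.24/0.12)^(1/0.64) ≈ 2.9537, y* = 2.9537^0.36 ≈ 1.4768, c* = (1−0.24)·1.4768 ≈ 1.1224.
Maximizing c = f(k) − (n+g+δ)·k gives f'(k) = n+g+δ, i.e. 0.36·k^(0.36−1) = 0.12, so k_gold = (0.36/0.12)^(1/0.64) ≈ 5.5655.
y_gold = 5.5655^0.36 ≈ 1.8552, c_gold = y_gold − 0.12·k_gold ≈ 1.1873.
Gain: Δc = 1.1873 − 1.1224 ≈ 0.0649.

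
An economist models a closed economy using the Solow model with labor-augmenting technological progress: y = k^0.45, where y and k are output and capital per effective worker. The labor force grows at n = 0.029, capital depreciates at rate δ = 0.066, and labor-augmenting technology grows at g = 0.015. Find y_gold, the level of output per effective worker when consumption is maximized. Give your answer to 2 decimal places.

n + g + δ = 0.029 + 0.015 + 0.066 = 0.11.
At the golden rule the marginal product of capital equals n+g+δ: 0.45·k^(0.45−1) = 0.11. Solving, k_gold = (0.45/0.11)^(1/0.55) ≈ 12.9539.
Output: y_gold = k_gold^0.45 = 12.9539^0.45 ≈ 3.1665.

y_gold ≈ 3.17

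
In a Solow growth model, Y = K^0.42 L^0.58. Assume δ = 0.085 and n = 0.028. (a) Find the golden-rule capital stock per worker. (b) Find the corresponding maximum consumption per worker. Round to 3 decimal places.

(a) k_gold ≈ 9.617; (b) c_gold ≈ 1.501

Capital per worker breaks even when investment replaces (n + δ)·k; here n + δ = 0.113.
Golden rule sets MPK = n+δ: 0.42·k^(0.42−1) = 0.113, so k_gold = (0.42/0.113)^(1/0.58) ≈ 9.6173.
y_gold = 9.6173^0.42 ≈ 2.5875; c_gold = y_gold − 0.113·k_gold ≈ 1.5008.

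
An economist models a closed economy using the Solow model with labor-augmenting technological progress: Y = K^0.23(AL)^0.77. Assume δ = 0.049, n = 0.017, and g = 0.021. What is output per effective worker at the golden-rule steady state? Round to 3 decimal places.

n + g + δ = 0.017 + 0.021 + 0.049 = 0.087.
Maximizing c = f(k) − (n+g+δ)·k gives f'(k) = n+g+δ, i.e. 0.23·k^(0.23−1) = 0.087, so k_gold = (0.23/0.087)^(1/0.77) ≈ 3.5345.
Output: y_gold = k_gold^0.23 = 3.5345^0.23 ≈ 1.3369.

y_gold ≈ 1.337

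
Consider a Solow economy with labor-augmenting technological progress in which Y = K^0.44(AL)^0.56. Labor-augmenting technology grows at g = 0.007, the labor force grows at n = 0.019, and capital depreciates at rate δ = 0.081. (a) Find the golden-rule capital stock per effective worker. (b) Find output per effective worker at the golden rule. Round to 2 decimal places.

(a) k_gold ≈ 12.49; (b) y_gold ≈ 3.04

The effective depreciation rate is n + g + δ = 0.019 + 0.007 + 0.081 = 0.107.
Maximizing c = f(k) − (n+g+δ)·k gives f'(k) = n+g+δ, i.e. 0.44·k^(0.44−1) = 0.107, so k_gold = (0.44/0.107)^(1/0.56) ≈ 12.4897.
y_gold = 12.4897^0.44 ≈ 3.0373.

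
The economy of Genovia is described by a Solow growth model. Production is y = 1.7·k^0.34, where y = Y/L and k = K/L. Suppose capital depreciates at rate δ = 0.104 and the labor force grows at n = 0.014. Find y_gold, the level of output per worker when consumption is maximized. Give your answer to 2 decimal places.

y_gold ≈ 3.85

Break-even investment rate: n + δ = 0.014 + 0.104 = 0.118.
Golden rule sets MPK = n+δ: 0.34·1.7·k^(0.34−1) = 0.118, so k_gold = (0.34·1.7/0.118)^(1/0.66) ≈ 11.1051.
Output: y_gold = 1.7·k_gold^0.34 = 1.7·11.1051^0.34 ≈ 3.8541.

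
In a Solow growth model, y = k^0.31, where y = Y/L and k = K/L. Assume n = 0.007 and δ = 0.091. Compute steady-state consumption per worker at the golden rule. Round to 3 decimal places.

Capital per worker breaks even when investment replaces (n + δ)·k; here n + δ = 0.098.
Maximizing c = f(k) − (n+δ)·k gives f'(k) = n+δ, i.e. 0.31·k^(0.31−1) = 0.098, so k_gold = (0.31/0.098)^(1/0.69) ≈ 5.3068.
y_gold = 5.3068^0.31 ≈ 1.6776.
c_gold = y_gold − (n+δ)·k_gold = 1.6776 − 0.098·5.3068 ≈ 1.1576.

c_gold ≈ 1.158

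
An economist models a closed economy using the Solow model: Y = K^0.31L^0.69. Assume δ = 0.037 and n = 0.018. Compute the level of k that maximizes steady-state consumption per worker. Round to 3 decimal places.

k_gold ≈ 12.258

Capital per worker breaks even when investment replaces (n + δ)·k; here n + δ = 0.055.
Setting f'(k) = n+δ gives 0.31·k^(0.31−1) = 0.055, hence k_gold = (0.31/0.055)^(1/0.69) ≈ 12.2576.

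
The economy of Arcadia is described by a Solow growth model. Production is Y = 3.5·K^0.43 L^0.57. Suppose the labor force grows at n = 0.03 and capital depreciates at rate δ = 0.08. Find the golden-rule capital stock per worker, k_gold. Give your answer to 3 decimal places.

n + δ = 0.03 + 0.08 = 0.11.
Golden rule sets MPK = n+δ: 0.43·3.5·k^(0.43−1) = 0.11, so k_gold = (0.43·3.5/0.11)^(1/0.57) ≈ 98.4543.

k_gold ≈ 98.454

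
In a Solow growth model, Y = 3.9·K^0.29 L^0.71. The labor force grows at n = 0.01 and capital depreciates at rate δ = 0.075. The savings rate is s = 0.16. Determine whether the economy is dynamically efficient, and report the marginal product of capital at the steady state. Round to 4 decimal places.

dynamically efficient; MPK ≈ 0.1541

Capital per worker breaks even when investment replaces (n + δ)·k; here n + δ = 0.085.
Steady-state k*: s·A·k^0.29 = 0.085·k gives k* = (0.16·3.9/0.085)^(1/0.71) ≈ 16.5725.
MPK = 0.29·3.9·16.5725^(-0.71) ≈ 0.1541.
MPK > n+δ = 0.085, so the economy is dynamically efficient (under-saving).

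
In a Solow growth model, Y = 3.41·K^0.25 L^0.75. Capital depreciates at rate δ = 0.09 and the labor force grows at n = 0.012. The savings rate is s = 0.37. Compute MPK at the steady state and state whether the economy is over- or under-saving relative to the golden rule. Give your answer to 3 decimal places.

n + δ = 0.012 + 0.09 = 0.102.
Steady-state k*: s·A·k^0.25 = 0.102·k gives k* = (0.37·3.41/0.102)^(1/0.75) ≈ 28.6071.
MPK = 0.25·3.41·28.6071^(-0.75) ≈ 0.0689.
MPK < n+δ = 0.102, so the economy is dynamically inefficient (over-saving).

over-saving; MPK ≈ 0.069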